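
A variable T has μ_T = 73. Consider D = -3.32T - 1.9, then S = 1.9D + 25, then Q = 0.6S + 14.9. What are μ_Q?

μ_D = (-3.32)·73 + (-1.9) = -244.26.
μ_S = 1.9·(-244.26) + 25 = -439.094.
μ_Q = 0.6·(-439.094) + 14.9 = -248.5564.

μ_Q = -248.5564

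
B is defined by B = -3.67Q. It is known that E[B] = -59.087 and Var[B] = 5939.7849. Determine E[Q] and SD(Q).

E[Q] = 16.1, SD(Q) = 21

From B = -3.67Q: E[B] = a·E[Q] + b, so E[Q] = (E[B] − b)/a = (-59.087 − 0)/(-3.67) = 16.1.
SD(B) = √5939.7849 = 77.07.
SD(B) = |a|·SD(Q), so SD(Q) = 77.07/|-3.67| = 21.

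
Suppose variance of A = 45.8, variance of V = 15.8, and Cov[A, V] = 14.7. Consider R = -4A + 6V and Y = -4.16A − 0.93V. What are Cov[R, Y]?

Cov[R, Y] = 361.72

By bilinearity, Cov[R, Y] = ac·variance of A + bd·variance of V + (ad+bc)·Cov[A, V], with a=-4, b=6, c=-4.16, d=-0.93.
ac·variance of A = (-4)·(-4.16)·45.8 = 762.112
bd·variance of V = 6·(-0.93)·15.8 = -88.164
(ad+bc)·Cov[A, V] = (-21.24)·14.7 = -312.228
Cov[R, Y] = 762.112 + (-88.164) + (-312.228) = 361.72.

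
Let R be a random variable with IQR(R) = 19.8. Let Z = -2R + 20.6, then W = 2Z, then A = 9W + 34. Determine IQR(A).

IQR(A) = 712.8

IQR(Z) = |-2|·19.8 = 39.6.
IQR(W) = |2|·39.6 = 79.2.
IQR(A) = |9|·79.2 = 712.8.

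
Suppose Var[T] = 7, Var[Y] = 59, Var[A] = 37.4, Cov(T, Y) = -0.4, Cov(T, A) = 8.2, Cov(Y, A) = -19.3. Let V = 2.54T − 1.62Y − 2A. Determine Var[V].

Var[V] = a²·Var[T] + b²·Var[Y] + c²·Var[A] + 2ab·Cov(T, Y) + 2ac·Cov(T, A) + 2bc·Cov(Y, A), with a = 2.54, b = -1.62, c = -2.
= 45.1612 + 154.8396 + 149.6 + 3.29184 + (-83.312) + (-125.064)
= 144.51664.

Var[V] = 144.51664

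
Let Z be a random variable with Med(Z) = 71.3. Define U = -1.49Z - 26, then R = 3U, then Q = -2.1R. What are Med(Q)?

Med(Q) = 833.0931

Med(U) = (-1.49)·71.3 + (-26) = -132.237.
Med(R) = 3·(-132.237) = -396.711.
Med(Q) = (-2.1)·(-396.711) = 833.0931.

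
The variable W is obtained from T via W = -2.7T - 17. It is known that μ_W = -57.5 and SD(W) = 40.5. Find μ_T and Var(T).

μ_T = 15, Var(T) = 225

From W = -2.7T - 17: μ_W = a·μ_T + b, so μ_T = (μ_W − b)/a = (-57.5 − (-17))/(-2.7) = 15.
Var(W) = 40.5² = 1640.25.
Var(W) = a²·Var(T), so Var(T) = 1640.25/(-2.7)² = 225.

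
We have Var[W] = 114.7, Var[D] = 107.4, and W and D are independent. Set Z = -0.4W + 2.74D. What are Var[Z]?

Var[Z] = 824.66824

Var[Z] = a²·Var[W] + b²·Var[D] + 2ab·Cov[W, D] with a = -0.4, b = 2.74.
Independence gives Cov[W, D] = 0.
= (-0.4)²·114.7 + 2.74²·107.4 + 2·(-0.4)·2.74·0
= 18.352 + 806.31624 + 0 = 824.66824.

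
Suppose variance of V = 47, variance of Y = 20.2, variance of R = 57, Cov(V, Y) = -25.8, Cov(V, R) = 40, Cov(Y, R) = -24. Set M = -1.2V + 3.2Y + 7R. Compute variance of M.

variance of M = a²·variance of V + b²·variance of Y + c²·variance of R + 2ab·Cov(V, Y) + 2ac·Cov(V, R) + 2bc·Cov(Y, R), with a = -1.2, b = 3.2, c = 7.
= 67.68 + 206.848 + 2793 + 198.144 + (-672) + (-1075.2)
= 1518.472.

variance of M = 1518.472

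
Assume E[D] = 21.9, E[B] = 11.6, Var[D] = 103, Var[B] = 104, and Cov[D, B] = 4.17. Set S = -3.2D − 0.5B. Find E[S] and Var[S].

E[S] = -75.88, Var[S] = 1094.064

E[S] = (-3.2)·E[D] + (-0.5)·E[B] = (-3.2)·21.9 + (-0.5)·11.6 = -75.88.
Var[S] = a²·Var[D] + b²·Var[B] + 2ab·Cov[D, B] with a = -3.2, b = -0.5.
= (-3.2)²·103 + (-0.5)²·104 + 2·(-3.2)·(-0.5)·4.17
= 1054.72 + 26 + 13.344 = 1094.064.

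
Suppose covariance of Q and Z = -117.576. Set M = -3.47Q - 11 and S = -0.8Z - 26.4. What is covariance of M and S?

covariance of M and S = -326.390976

covariance of M and S = a·c·covariance of Q and Z = (-3.47)·(-0.8)·(-117.576) = -326.390976. Additive constants drop out.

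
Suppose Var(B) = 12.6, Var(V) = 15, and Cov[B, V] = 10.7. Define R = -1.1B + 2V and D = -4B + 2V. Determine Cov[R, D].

Cov[R, D] = 6.3

By bilinearity, Cov[R, D] = ac·Var(B) + bd·Var(V) + (ad+bc)·Cov[B, V], with a=-1.1, b=2, c=-4, d=2.
ac·Var(B) = (-1.1)·(-4)·12.6 = 55.44
bd·Var(V) = 2·2·15 = 60
(ad+bc)·Cov[B, V] = (-10.2)·10.7 = -109.14
Cov[R, D] = 55.44 + 60 + (-109.14) = 6.3.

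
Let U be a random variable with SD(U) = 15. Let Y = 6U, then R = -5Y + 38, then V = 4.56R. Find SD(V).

SD(V) = 2052

SD(Y) = |6|·15 = 90.
SD(R) = |-5|·90 = 450.
SD(V) = |4.56|·450 = 2052.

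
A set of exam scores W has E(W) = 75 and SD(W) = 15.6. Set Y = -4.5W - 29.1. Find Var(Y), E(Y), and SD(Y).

Var(Y) = 4928.04, E(Y) = -366.6, SD(Y) = 70.2

Y = -4.5W - 29.1 is linear with a = -4.5, b = -29.1.
Var(W) = 15.6² = 243.36.
Var(Y) = a²·Var(W) = (-4.5)²·243.36 = 4928.04 (the additive constant -29.1 does not affect variance).
E(Y) = a·E(W) + b = (-4.5)·75 + (-29.1) = -366.6.
SD(Y) = |a|·SD(W) = |-4.5|·15.6 = 70.2.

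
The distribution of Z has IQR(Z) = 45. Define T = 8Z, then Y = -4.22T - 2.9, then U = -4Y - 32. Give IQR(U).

IQR(T) = |8|·45 = 360.
IQR(Y) = |-4.22|·360 = 1519.2.
IQR(U) = |-4|·1519.2 = 6076.8.

IQR(U) = 6076.8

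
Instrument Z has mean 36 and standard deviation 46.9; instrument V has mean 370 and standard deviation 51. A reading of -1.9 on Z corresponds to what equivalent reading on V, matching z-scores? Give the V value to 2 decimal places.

V = 328.79

z = (-1.9 − 36)/46.9 ≈ -0.8081.
V = 370 + z·51 = 370 + (-1.9 − 36)·51/46.9 ≈ 328.79.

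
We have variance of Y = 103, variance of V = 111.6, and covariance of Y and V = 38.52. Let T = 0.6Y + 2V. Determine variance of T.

variance of T = a²·variance of Y + b²·variance of V + 2ab·covariance of Y and V with a = 0.6, b = 2.
= 0.6²·103 + 2²·111.6 + 2·0.6·2·38.52
= 37.08 + 446.4 + 92.448 = 575.928.

variance of T = 575.928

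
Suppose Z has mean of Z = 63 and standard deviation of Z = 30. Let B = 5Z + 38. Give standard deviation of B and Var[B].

B = 5Z + 38 is linear with a = 5, b = 38.
standard deviation of B = |a|·standard deviation of Z = |5|·30 = 150.
Var[Z] = 30² = 900.
Var[B] = a²·Var[Z] = 5²·900 = 22500 (the additive constant 38 does not affect variance).

standard deviation of B = 150, Var[B] = 22500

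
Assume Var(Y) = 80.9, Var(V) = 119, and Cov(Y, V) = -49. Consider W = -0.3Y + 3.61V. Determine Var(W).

Var(W) = a²·Var(Y) + b²·Var(V) + 2ab·Cov(Y, V) with a = -0.3, b = 3.61.
= (-0.3)²·80.9 + 3.61²·119 + 2·(-0.3)·3.61·(-49)
= 7.281 + 1550.8199 + 106.134 = 1664.2349.

Var(W) = 1664.2349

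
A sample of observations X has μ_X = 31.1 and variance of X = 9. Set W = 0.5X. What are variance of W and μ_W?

W = 0.5X is linear with a = 0.5, b = 0.
variance of W = a²·variance of X = 0.5²·9 = 2.25.
μ_W = a·μ_X + b = 0.5·31.1 = 15.55.

variance of W = 2.25, μ_W = 15.55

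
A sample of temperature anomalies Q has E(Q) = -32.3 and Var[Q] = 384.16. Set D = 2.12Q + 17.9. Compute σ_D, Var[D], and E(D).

D = 2.12Q + 17.9 is linear with a = 2.12, b = 17.9.
σ_Q = √384.16 = 19.6.
σ_D = |a|·σ_Q = |2.12|·19.6 = 41.552.
Var[D] = a²·Var[Q] = 2.12²·384.16 = 1726.568704 (the additive constant 17.9 does not affect variance).
E(D) = a·E(Q) + b = 2.12·(-32.3) + 17.9 = -50.576.

σ_D = 41.552, Var[D] = 1726.568704, E(D) = -50.576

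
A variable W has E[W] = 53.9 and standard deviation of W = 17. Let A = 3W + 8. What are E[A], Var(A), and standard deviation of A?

E[A] = 169.7, Var(A) = 2601, standard deviation of A = 51

A = 3W + 8 is linear with a = 3, b = 8.
E[A] = a·E[W] + b = 3·53.9 + 8 = 169.7.
Var(W) = 17² = 289.
Var(A) = a²·Var(W) = 3²·289 = 2601 (the additive constant 8 does not affect variance).
standard deviation of A = |a|·standard deviation of W = |3|·17 = 51.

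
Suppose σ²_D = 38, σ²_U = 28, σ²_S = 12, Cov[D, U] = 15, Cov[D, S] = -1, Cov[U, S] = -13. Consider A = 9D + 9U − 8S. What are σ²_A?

σ²_A = 10560

σ²_A = a²·σ²_D + b²·σ²_U + c²·σ²_S + 2ab·Cov[D, U] + 2ac·Cov[D, S] + 2bc·Cov[U, S], with a = 9, b = 9, c = -8.
= 3078 + 2268 + 768 + 2430 + 144 + 1872
= 10560.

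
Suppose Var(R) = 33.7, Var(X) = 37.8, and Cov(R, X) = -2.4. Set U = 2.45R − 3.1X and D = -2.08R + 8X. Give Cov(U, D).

Cov(U, D) = -1171.6904

By bilinearity, Cov(U, D) = ac·Var(R) + bd·Var(X) + (ad+bc)·Cov(R, X), with a=2.45, b=-3.1, c=-2.08, d=8.
ac·Var(R) = 2.45·(-2.08)·33.7 = -171.7352
bd·Var(X) = (-3.1)·8·37.8 = -937.44
(ad+bc)·Cov(R, X) = (26.048)·(-2.4) = -62.5152
Cov(U, D) = -171.7352 + (-937.44) + (-62.5152) = -1171.6904.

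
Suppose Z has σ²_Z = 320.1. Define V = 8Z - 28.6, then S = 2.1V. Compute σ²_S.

σ²_S = 90345.024

σ²_V = 8²·320.1 = 20486.4.
σ²_S = 2.1²·20486.4 = 90345.024.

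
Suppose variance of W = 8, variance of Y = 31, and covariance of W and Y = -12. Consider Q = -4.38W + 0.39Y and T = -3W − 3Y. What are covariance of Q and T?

covariance of Q and T = -74.79

By bilinearity, covariance of Q and T = ac·variance of W + bd·variance of Y + (ad+bc)·covariance of W and Y, with a=-4.38, b=0.39, c=-3, d=-3.
ac·variance of W = (-4.38)·(-3)·8 = 105.12
bd·variance of Y = 0.39·(-3)·31 = -36.27
(ad+bc)·covariance of W and Y = (11.97)·(-12) = -143.64
covariance of Q and T = 105.12 + (-36.27) + (-143.64) = -74.79.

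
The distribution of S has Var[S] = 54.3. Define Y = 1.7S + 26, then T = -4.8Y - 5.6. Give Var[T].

Var[Y] = 1.7²·54.3 = 156.927.
Var[T] = (-4.8)²·156.927 = 3615.59808.

Var[T] = 3615.59808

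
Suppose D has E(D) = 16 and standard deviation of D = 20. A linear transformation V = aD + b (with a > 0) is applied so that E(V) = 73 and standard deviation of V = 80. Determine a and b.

a = 4, b = 9

standard deviation of V = a·standard deviation of D (a > 0), so a = 80/20 = 4.
E(V) = a·E(D) + b, so b = 73 − 4·16 = 9.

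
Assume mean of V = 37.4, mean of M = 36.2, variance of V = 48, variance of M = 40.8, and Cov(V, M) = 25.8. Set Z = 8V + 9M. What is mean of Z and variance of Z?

mean of Z = 625, variance of Z = 10092

mean of Z = 8·mean of V + 9·mean of M = 8·37.4 + 9·36.2 = 625.
variance of Z = a²·variance of V + b²·variance of M + 2ab·Cov(V, M) with a = 8, b = 9.
= 8²·48 + 9²·40.8 + 2·8·9·25.8
= 3072 + 3304.8 + 3715.2 = 10092.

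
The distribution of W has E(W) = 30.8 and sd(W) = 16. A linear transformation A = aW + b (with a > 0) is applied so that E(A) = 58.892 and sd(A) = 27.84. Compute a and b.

a = 1.74, b = 5.3

sd(A) = a·sd(W) (a > 0), so a = 27.84/16 = 1.74.
E(A) = a·E(W) + b, so b = 58.892 − 1.74·30.8 = 5.3.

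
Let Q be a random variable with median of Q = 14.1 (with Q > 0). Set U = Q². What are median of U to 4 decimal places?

Q² is monotone on this domain, so median of U = square(14.1) = 198.81.

median of U = 198.81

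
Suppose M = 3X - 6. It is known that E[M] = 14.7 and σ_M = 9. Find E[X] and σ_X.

From M = 3X - 6: E[M] = a·E[X] + b, so E[X] = (E[M] − b)/a = (14.7 − (-6))/3 = 6.9.
σ_M = |a|·σ_X, so σ_X = 9/|3| = 3.

E[X] = 6.9, σ_X = 3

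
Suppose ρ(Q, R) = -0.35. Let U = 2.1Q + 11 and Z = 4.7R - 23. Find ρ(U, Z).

Linear rescalings preserve correlation up to sign; here the slopes 2.1 and 4.7 have the same sign, so ρ(U, Z) = ρ(Q, R) = -0.35.

ρ(U, Z) = -0.35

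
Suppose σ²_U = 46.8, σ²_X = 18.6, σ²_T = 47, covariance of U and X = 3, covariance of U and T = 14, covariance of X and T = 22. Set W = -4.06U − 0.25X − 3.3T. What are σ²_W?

σ²_W = a²·σ²_U + b²·σ²_X + c²·σ²_T + 2ab·covariance of U and X + 2ac·covariance of U and T + 2bc·covariance of X and T, with a = -4.06, b = -0.25, c = -3.3.
= 771.43248 + 1.1625 + 511.83 + 6.09 + 375.144 + 36.3
= 1701.95898.

σ²_W = 1701.95898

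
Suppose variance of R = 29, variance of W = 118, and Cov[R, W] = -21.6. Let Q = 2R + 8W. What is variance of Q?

variance of Q = a²·variance of R + b²·variance of W + 2ab·Cov[R, W] with a = 2, b = 8.
= 2²·29 + 8²·118 + 2·2·8·(-21.6)
= 116 + 7552 + (-691.2) = 6976.8.

variance of Q = 6976.8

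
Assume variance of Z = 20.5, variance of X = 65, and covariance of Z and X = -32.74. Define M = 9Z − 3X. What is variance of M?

variance of M = 4013.46

variance of M = a²·variance of Z + b²·variance of X + 2ab·covariance of Z and X with a = 9, b = -3.
= 9²·20.5 + (-3)²·65 + 2·9·(-3)·(-32.74)
= 1660.5 + 585 + 1767.96 = 4013.46.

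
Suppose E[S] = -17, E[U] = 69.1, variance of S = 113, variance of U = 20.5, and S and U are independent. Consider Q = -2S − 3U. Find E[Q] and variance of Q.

E[Q] = -173.3, variance of Q = 636.5

E[Q] = (-2)·E[S] + (-3)·E[U] = (-2)·(-17) + (-3)·69.1 = -173.3.
variance of Q = a²·variance of S + b²·variance of U + 2ab·covariance of S and U with a = -2, b = -3.
Independence gives covariance of S and U = 0.
= (-2)²·113 + (-3)²·20.5 + 2·(-2)·(-3)·0
= 452 + 184.5 + 0 = 636.5.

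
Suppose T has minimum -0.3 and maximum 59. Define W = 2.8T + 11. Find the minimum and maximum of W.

a = 2.8 > 0, so min(W) = a·min(T)+b = 2.8·(-0.3) + 11 = 10.16 and max(W) = 2.8·59 + 11 = 176.2.

min(W) = 10.16, max(W) = 176.2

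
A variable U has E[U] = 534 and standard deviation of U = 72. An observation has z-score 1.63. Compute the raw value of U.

U = 651.36

U = E[U] + z·standard deviation of U = 534 + 1.63·72 = 651.36.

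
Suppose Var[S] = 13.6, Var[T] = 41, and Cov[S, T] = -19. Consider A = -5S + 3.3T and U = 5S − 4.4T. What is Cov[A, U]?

Cov[A, U] = -1666.82

By bilinearity, Cov[A, U] = ac·Var[S] + bd·Var[T] + (ad+bc)·Cov[S, T], with a=-5, b=3.3, c=5, d=-4.4.
ac·Var[S] = (-5)·5·13.6 = -340
bd·Var[T] = 3.3·(-4.4)·41 = -595.32
(ad+bc)·Cov[S, T] = (38.5)·(-19) = -731.5
Cov[A, U] = -340 + (-595.32) + (-731.5) = -1666.82.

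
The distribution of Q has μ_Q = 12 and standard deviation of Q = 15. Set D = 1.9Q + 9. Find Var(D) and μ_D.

Var(D) = 812.25, μ_D = 31.8

D = 1.9Q + 9 is linear with a = 1.9, b = 9.
Var(Q) = 15² = 225.
Var(D) = a²·Var(Q) = 1.9²·225 = 812.25 (the additive constant 9 does not affect variance).
μ_D = a·μ_Q + b = 1.9·12 + 9 = 31.8.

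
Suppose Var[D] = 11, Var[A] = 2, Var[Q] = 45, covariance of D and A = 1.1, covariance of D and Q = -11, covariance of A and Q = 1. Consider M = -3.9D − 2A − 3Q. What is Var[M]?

Var[M] = a²·Var[D] + b²·Var[A] + c²·Var[Q] + 2ab·covariance of D and A + 2ac·covariance of D and Q + 2bc·covariance of A and Q, with a = -3.9, b = -2, c = -3.
= 167.31 + 8 + 405 + 17.16 + (-257.4) + 12
= 352.07.

Var[M] = 352.07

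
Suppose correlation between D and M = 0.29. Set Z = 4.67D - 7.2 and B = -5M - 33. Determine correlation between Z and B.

Linear rescalings preserve |correlation|; the slopes 4.67 and -5 have opposite signs, so the correlation flips sign: correlation between Z and B = −correlation between D and M = -0.29.

correlation between Z and B = -0.29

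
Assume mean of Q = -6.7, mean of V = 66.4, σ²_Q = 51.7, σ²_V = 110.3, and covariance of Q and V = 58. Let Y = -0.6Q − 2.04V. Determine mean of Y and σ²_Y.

mean of Y = -131.436, σ²_Y = 619.62048

mean of Y = (-0.6)·mean of Q + (-2.04)·mean of V = (-0.6)·(-6.7) + (-2.04)·66.4 = -131.436.
σ²_Y = a²·σ²_Q + b²·σ²_V + 2ab·covariance of Q and V with a = -0.6, b = -2.04.
= (-0.6)²·51.7 + (-2.04)²·110.3 + 2·(-0.6)·(-2.04)·58
= 18.612 + 459.02448 + 141.984 = 619.62048.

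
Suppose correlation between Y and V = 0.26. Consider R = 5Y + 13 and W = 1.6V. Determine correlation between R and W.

correlation between R and W = 0.26

Linear rescalings preserve correlation up to sign; here the slopes 5 and 1.6 have the same sign, so correlation between R and W = correlation between Y and V = 0.26.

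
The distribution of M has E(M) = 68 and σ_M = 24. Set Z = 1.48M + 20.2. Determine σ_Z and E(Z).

Z = 1.48M + 20.2 is linear with a = 1.48, b = 20.2.
σ_Z = |a|·σ_M = |1.48|·24 = 35.52.
E(Z) = a·E(M) + b = 1.48·68 + 20.2 = 120.84.

σ_Z = 35.52, E(Z) = 120.84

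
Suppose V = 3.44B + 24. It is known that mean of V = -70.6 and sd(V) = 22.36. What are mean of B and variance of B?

From V = 3.44B + 24: mean of V = a·mean of B + b, so mean of B = (mean of V − b)/a = (-70.6 − 24)/3.44 = -27.5.
variance of V = 22.36² = 499.9696.
variance of V = a²·variance of B, so variance of B = 499.9696/3.44² = 42.25.

mean of B = -27.5, variance of B = 42.25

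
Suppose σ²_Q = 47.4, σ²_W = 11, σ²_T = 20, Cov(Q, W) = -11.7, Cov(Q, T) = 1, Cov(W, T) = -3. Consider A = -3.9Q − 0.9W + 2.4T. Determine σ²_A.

σ²_A = 757.17

σ²_A = a²·σ²_Q + b²·σ²_W + c²·σ²_T + 2ab·Cov(Q, W) + 2ac·Cov(Q, T) + 2bc·Cov(W, T), with a = -3.9, b = -0.9, c = 2.4.
= 720.954 + 8.91 + 115.2 + (-82.134) + (-18.72) + 12.96
= 757.17.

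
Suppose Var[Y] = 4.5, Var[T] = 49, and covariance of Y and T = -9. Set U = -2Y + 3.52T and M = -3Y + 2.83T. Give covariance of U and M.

covariance of U and M = 661.0984

By bilinearity, covariance of U and M = ac·Var[Y] + bd·Var[T] + (ad+bc)·covariance of Y and T, with a=-2, b=3.52, c=-3, d=2.83.
ac·Var[Y] = (-2)·(-3)·4.5 = 27
bd·Var[T] = 3.52·2.83·49 = 488.1184
(ad+bc)·covariance of Y and T = (-16.22)·(-9) = 145.98
covariance of U and M = 27 + 488.1184 + 145.98 = 661.0984.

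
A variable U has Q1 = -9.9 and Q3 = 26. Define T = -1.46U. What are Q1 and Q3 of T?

a = -1.46 < 0 reverses order: Q1(T) comes from Q3(U), Q3(T) from Q1(U).
Q1(T) = (-1.46)·26 = -37.96; Q3(T) = (-1.46)·(-9.9) = 14.454.

Q1(T) = -37.96, Q3(T) = 14.454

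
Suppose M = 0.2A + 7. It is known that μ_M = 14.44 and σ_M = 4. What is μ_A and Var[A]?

μ_A = 37.2, Var[A] = 400

From M = 0.2A + 7: μ_M = a·μ_A + b, so μ_A = (μ_M − b)/a = (14.44 − 7)/0.2 = 37.2.
Var[M] = 4² = 16.
Var[M] = a²·Var[A], so Var[A] = 16/0.2² = 400.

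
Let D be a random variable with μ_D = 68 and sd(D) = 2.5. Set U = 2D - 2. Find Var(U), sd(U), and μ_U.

Var(U) = 25, sd(U) = 5, μ_U = 134

U = 2D - 2 is linear with a = 2, b = -2.
Var(D) = 2.5² = 6.25.
Var(U) = a²·Var(D) = 2²·6.25 = 25 (the additive constant -2 does not affect variance).
sd(U) = |a|·sd(D) = |2|·2.5 = 5.
μ_U = a·μ_D + b = 2·68 + (-2) = 134.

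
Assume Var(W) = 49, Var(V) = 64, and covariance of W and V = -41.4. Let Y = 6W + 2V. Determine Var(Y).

Var(Y) = a²·Var(W) + b²·Var(V) + 2ab·covariance of W and V with a = 6, b = 2.
= 6²·49 + 2²·64 + 2·6·2·(-41.4)
= 1764 + 256 + (-993.6) = 1026.4.

Var(Y) = 1026.4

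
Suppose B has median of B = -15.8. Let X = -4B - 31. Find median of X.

median of X = 32.2

A linear map preserves order up to sign, so median of X = a·median of B + b = (-4)·(-15.8) + (-31) = 32.2.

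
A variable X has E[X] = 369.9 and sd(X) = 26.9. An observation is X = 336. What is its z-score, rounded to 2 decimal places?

z = (X − E[X]) / sd(X) = (336 − 369.9) / 26.9 ≈ -1.26.

z = -1.26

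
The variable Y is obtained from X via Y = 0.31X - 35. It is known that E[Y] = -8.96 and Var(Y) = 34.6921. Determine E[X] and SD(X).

E[X] = 84, SD(X) = 19

From Y = 0.31X - 35: E[Y] = a·E[X] + b, so E[X] = (E[Y] − b)/a = (-8.96 − (-35))/0.31 = 84.
SD(Y) = √34.6921 = 5.89.
SD(Y) = |a|·SD(X), so SD(X) = 5.89/|0.31| = 19.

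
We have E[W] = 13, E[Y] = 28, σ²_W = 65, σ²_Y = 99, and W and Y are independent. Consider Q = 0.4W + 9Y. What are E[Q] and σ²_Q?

E[Q] = 257.2, σ²_Q = 8029.4

E[Q] = 0.4·E[W] + 9·E[Y] = 0.4·13 + 9·28 = 257.2.
σ²_Q = a²·σ²_W + b²·σ²_Y + 2ab·Cov[W, Y] with a = 0.4, b = 9.
Independence gives Cov[W, Y] = 0.
= 0.4²·65 + 9²·99 + 2·0.4·9·0
= 10.4 + 8019 + 0 = 8029.4.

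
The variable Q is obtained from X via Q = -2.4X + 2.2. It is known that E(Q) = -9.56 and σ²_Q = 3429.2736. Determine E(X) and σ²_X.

E(X) = 4.9, σ²_X = 595.36

From Q = -2.4X + 2.2: E(Q) = a·E(X) + b, so E(X) = (E(Q) − b)/a = (-9.56 − 2.2)/(-2.4) = 4.9.
σ²_Q = a²·σ²_X, so σ²_X = 3429.2736/(-2.4)² = 595.36.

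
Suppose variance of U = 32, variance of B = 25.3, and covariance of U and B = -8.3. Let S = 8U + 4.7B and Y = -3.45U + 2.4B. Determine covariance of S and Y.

covariance of S and Y = -622.5915

By bilinearity, covariance of S and Y = ac·variance of U + bd·variance of B + (ad+bc)·covariance of U and B, with a=8, b=4.7, c=-3.45, d=2.4.
ac·variance of U = 8·(-3.45)·32 = -883.2
bd·variance of B = 4.7·2.4·25.3 = 285.384
(ad+bc)·covariance of U and B = (2.985)·(-8.3) = -24.7755
covariance of S and Y = -883.2 + 285.384 + (-24.7755) = -622.5915.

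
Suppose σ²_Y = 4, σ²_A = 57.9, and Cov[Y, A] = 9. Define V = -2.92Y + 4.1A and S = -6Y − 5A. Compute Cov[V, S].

Cov[V, S] = -1206.87

By bilinearity, Cov[V, S] = ac·σ²_Y + bd·σ²_A + (ad+bc)·Cov[Y, A], with a=-2.92, b=4.1, c=-6, d=-5.
ac·σ²_Y = (-2.92)·(-6)·4 = 70.08
bd·σ²_A = 4.1·(-5)·57.9 = -1186.95
(ad+bc)·Cov[Y, A] = (-10)·9 = -90
Cov[V, S] = 70.08 + (-1186.95) + (-90) = -1206.87.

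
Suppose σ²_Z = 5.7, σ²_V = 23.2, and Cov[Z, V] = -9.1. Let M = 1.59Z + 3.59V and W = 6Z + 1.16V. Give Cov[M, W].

By bilinearity, Cov[M, W] = ac·σ²_Z + bd·σ²_V + (ad+bc)·Cov[Z, V], with a=1.59, b=3.59, c=6, d=1.16.
ac·σ²_Z = 1.59·6·5.7 = 54.378
bd·σ²_V = 3.59·1.16·23.2 = 96.61408
(ad+bc)·Cov[Z, V] = (23.3844)·(-9.1) = -212.79804
Cov[M, W] = 54.378 + 96.61408 + (-212.79804) = -61.80596.

Cov[M, W] = -61.80596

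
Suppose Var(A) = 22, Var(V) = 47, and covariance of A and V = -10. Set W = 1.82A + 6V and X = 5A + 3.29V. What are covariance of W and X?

By bilinearity, covariance of W and X = ac·Var(A) + bd·Var(V) + (ad+bc)·covariance of A and V, with a=1.82, b=6, c=5, d=3.29.
ac·Var(A) = 1.82·5·22 = 200.2
bd·Var(V) = 6·3.29·47 = 927.78
(ad+bc)·covariance of A and V = (35.9878)·(-10) = -359.878
covariance of W and X = 200.2 + 927.78 + (-359.878) = 768.102.

covariance of W and X = 768.102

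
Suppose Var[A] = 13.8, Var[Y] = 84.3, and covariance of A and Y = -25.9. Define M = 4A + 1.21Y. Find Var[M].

Var[M] = 93.51163

Var[M] = a²·Var[A] + b²·Var[Y] + 2ab·covariance of A and Y with a = 4, b = 1.21.
= 4²·13.8 + 1.21²·84.3 + 2·4·1.21·(-25.9)
= 220.8 + 123.42363 + (-250.712) = 93.51163.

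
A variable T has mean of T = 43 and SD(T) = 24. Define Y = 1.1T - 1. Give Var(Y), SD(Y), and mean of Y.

Y = 1.1T - 1 is linear with a = 1.1, b = -1.
Var(T) = 24² = 576.
Var(Y) = a²·Var(T) = 1.1²·576 = 696.96 (the additive constant -1 does not affect variance).
SD(Y) = |a|·SD(T) = |1.1|·24 = 26.4.
mean of Y = a·mean of T + b = 1.1·43 + (-1) = 46.3.

Var(Y) = 696.96, SD(Y) = 26.4, mean of Y = 46.3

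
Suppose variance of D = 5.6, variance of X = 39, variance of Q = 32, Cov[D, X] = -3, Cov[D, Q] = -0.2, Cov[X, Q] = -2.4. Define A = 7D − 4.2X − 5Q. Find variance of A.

variance of A = a²·variance of D + b²·variance of X + c²·variance of Q + 2ab·Cov[D, X] + 2ac·Cov[D, Q] + 2bc·Cov[X, Q], with a = 7, b = -4.2, c = -5.
= 274.4 + 687.96 + 800 + 176.4 + 14 + (-100.8)
= 1851.96.

variance of A = 1851.96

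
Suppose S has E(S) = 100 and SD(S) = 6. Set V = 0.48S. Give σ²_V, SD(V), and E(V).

σ²_V = 8.2944, SD(V) = 2.88, E(V) = 48

V = 0.48S is linear with a = 0.48, b = 0.
σ²_S = 6² = 36.
σ²_V = a²·σ²_S = 0.48²·36 = 8.2944.
SD(V) = |a|·SD(S) = |0.48|·6 = 2.88.
E(V) = a·E(S) + b = 0.48·100 = 48.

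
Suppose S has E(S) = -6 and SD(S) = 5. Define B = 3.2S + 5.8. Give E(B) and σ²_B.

E(B) = -13.4, σ²_B = 256

B = 3.2S + 5.8 is linear with a = 3.2, b = 5.8.
E(B) = a·E(S) + b = 3.2·(-6) + 5.8 = -13.4.
σ²_S = 5² = 25.
σ²_B = a²·σ²_S = 3.2²·25 = 256 (the additive constant 5.8 does not affect variance).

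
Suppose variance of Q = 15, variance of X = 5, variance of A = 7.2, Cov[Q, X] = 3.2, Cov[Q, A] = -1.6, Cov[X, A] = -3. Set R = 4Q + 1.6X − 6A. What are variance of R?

variance of R = a²·variance of Q + b²·variance of X + c²·variance of A + 2ab·Cov[Q, X] + 2ac·Cov[Q, A] + 2bc·Cov[X, A], with a = 4, b = 1.6, c = -6.
= 240 + 12.8 + 259.2 + 40.96 + 76.8 + 57.6
= 687.36.

variance of R = 687.36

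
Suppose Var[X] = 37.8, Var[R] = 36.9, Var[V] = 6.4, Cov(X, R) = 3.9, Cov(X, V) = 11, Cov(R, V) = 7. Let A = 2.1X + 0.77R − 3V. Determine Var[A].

Var[A] = a²·Var[X] + b²·Var[R] + c²·Var[V] + 2ab·Cov(X, R) + 2ac·Cov(X, V) + 2bc·Cov(R, V), with a = 2.1, b = 0.77, c = -3.
= 166.698 + 21.87801 + 57.6 + 12.6126 + (-138.6) + (-32.34)
= 87.84861.

Var[A] = 87.84861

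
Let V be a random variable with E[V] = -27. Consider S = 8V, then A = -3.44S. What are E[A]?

E[A] = 743.04

E[S] = 8·(-27) = -216.
E[A] = (-3.44)·(-216) = 743.04.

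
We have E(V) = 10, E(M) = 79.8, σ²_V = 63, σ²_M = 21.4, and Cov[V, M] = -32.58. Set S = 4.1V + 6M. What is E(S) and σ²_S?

E(S) = 4.1·E(V) + 6·E(M) = 4.1·10 + 6·79.8 = 519.8.
σ²_S = a²·σ²_V + b²·σ²_M + 2ab·Cov[V, M] with a = 4.1, b = 6.
= 4.1²·63 + 6²·21.4 + 2·4.1·6·(-32.58)
= 1059.03 + 770.4 + (-1602.936) = 226.494.

E(S) = 519.8, σ²_S = 226.494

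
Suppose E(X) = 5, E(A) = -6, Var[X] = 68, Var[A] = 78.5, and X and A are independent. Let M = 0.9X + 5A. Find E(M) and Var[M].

E(M) = -25.5, Var[M] = 2017.58

E(M) = 0.9·E(X) + 5·E(A) = 0.9·5 + 5·(-6) = -25.5.
Var[M] = a²·Var[X] + b²·Var[A] + 2ab·Cov(X, A) with a = 0.9, b = 5.
Independence gives Cov(X, A) = 0.
= 0.9²·68 + 5²·78.5 + 2·0.9·5·0
= 55.08 + 1962.5 + 0 = 2017.58.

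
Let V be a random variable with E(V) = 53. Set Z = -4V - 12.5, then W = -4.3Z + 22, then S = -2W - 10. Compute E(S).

E(Z) = (-4)·53 + (-12.5) = -224.5.
E(W) = (-4.3)·(-224.5) + 22 = 987.35.
E(S) = (-2)·987.35 + (-10) = -1984.7.

E(S) = -1984.7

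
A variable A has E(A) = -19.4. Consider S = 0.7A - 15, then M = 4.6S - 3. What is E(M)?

E(S) = 0.7·(-19.4) + (-15) = -28.58.
E(M) = 4.6·(-28.58) + (-3) = -134.468.

E(M) = -134.468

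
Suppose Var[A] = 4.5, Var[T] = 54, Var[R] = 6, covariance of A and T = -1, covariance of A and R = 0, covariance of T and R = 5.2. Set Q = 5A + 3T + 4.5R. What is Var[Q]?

Var[Q] = 830.4

Var[Q] = a²·Var[A] + b²·Var[T] + c²·Var[R] + 2ab·covariance of A and T + 2ac·covariance of A and R + 2bc·covariance of T and R, with a = 5, b = 3, c = 4.5.
= 112.5 + 486 + 121.5 + (-30) + 0 + 140.4
= 830.4.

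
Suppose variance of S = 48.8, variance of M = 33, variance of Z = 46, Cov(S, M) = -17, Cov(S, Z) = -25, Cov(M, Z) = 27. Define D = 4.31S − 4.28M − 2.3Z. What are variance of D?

variance of D = a²·variance of S + b²·variance of M + c²·variance of Z + 2ab·Cov(S, M) + 2ac·Cov(S, Z) + 2bc·Cov(M, Z), with a = 4.31, b = -4.28, c = -2.3.
= 906.51368 + 604.5072 + 243.34 + 627.1912 + 495.65 + 531.576
= 3408.77808.

variance of D = 3408.77808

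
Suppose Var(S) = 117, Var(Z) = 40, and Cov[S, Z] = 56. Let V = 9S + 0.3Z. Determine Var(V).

Var(V) = a²·Var(S) + b²·Var(Z) + 2ab·Cov[S, Z] with a = 9, b = 0.3.
= 9²·117 + 0.3²·40 + 2·9·0.3·56
= 9477 + 3.6 + 302.4 = 9783.

Var(V) = 9783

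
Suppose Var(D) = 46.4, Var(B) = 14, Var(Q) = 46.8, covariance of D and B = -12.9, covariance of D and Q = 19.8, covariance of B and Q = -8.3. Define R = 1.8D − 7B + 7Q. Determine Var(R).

Var(R) = a²·Var(D) + b²·Var(B) + c²·Var(Q) + 2ab·covariance of D and B + 2ac·covariance of D and Q + 2bc·covariance of B and Q, with a = 1.8, b = -7, c = 7.
= 150.336 + 686 + 2293.2 + 325.08 + 498.96 + 813.4
= 4766.976.

Var(R) = 4766.976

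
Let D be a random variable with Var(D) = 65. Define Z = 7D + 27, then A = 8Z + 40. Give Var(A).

Var(A) = 203840

Var(Z) = 7²·65 = 3185.
Var(A) = 8²·3185 = 203840.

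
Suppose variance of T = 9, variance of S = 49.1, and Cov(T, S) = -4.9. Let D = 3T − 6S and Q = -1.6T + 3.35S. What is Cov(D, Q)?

By bilinearity, Cov(D, Q) = ac·variance of T + bd·variance of S + (ad+bc)·Cov(T, S), with a=3, b=-6, c=-1.6, d=3.35.
ac·variance of T = 3·(-1.6)·9 = -43.2
bd·variance of S = (-6)·3.35·49.1 = -986.91
(ad+bc)·Cov(T, S) = (19.65)·(-4.9) = -96.285
Cov(D, Q) = -43.2 + (-986.91) + (-96.285) = -1126.395.

Cov(D, Q) = -1126.395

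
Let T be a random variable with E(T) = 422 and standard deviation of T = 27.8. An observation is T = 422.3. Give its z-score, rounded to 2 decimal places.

z = 0.01

z = (T − E(T)) / standard deviation of T = (422.3 − 422) / 27.8 ≈ 0.01.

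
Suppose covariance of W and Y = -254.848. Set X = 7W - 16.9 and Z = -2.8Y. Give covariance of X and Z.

covariance of X and Z = 4995.0208

covariance of X and Z = a·c·covariance of W and Y = 7·(-2.8)·(-254.848) = 4995.0208. Additive constants drop out.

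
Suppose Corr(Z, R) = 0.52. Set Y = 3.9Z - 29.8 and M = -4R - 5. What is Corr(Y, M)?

Corr(Y, M) = -0.52

Linear rescalings preserve |correlation|; the slopes 3.9 and -4 have opposite signs, so the correlation flips sign: Corr(Y, M) = −Corr(Z, R) = -0.52.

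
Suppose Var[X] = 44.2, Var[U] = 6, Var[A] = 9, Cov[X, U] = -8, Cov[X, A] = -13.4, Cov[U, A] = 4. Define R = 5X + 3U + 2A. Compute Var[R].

Var[R] = a²·Var[X] + b²·Var[U] + c²·Var[A] + 2ab·Cov[X, U] + 2ac·Cov[X, A] + 2bc·Cov[U, A], with a = 5, b = 3, c = 2.
= 1105 + 54 + 36 + (-240) + (-268) + 48
= 735.

Var[R] = 735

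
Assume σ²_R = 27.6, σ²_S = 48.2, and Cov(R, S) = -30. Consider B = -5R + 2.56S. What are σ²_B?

σ²_B = a²·σ²_R + b²·σ²_S + 2ab·Cov(R, S) with a = -5, b = 2.56.
= (-5)²·27.6 + 2.56²·48.2 + 2·(-5)·2.56·(-30)
= 690 + 315.88352 + 768 = 1773.88352.

σ²_B = 1773.88352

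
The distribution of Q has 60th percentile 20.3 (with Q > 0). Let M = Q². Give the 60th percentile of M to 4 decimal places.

60th percentile of M = 412.09

Q² is increasing, so P_{60}(M) = g(P_{60}(Q)) = 412.09.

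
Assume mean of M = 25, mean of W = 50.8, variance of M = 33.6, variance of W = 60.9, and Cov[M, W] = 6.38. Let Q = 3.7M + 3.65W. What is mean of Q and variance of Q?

mean of Q = 3.7·mean of M + 3.65·mean of W = 3.7·25 + 3.65·50.8 = 277.92.
variance of Q = a²·variance of M + b²·variance of W + 2ab·Cov[M, W] with a = 3.7, b = 3.65.
= 3.7²·33.6 + 3.65²·60.9 + 2·3.7·3.65·6.38
= 459.984 + 811.34025 + 172.3238 = 1443.64805.

mean of Q = 277.92, variance of Q = 1443.64805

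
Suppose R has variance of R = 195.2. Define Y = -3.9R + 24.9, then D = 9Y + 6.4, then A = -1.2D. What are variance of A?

variance of Y = (-3.9)²·195.2 = 2968.992.
variance of D = 9²·2968.992 = 240488.352.
variance of A = (-1.2)²·240488.352 = 346303.22688.

variance of A = 346303.22688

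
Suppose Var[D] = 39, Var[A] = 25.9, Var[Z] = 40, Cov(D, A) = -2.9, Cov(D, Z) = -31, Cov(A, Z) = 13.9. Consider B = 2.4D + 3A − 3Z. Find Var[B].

Var[B] = a²·Var[D] + b²·Var[A] + c²·Var[Z] + 2ab·Cov(D, A) + 2ac·Cov(D, Z) + 2bc·Cov(A, Z), with a = 2.4, b = 3, c = -3.
= 224.64 + 233.1 + 360 + (-41.76) + 446.4 + (-250.2)
= 972.18.

Var[B] = 972.18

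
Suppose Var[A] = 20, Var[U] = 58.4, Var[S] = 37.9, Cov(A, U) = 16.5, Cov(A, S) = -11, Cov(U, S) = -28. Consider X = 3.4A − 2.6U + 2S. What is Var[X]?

Var[X] = a²·Var[A] + b²·Var[U] + c²·Var[S] + 2ab·Cov(A, U) + 2ac·Cov(A, S) + 2bc·Cov(U, S), with a = 3.4, b = -2.6, c = 2.
= 231.2 + 394.784 + 151.6 + (-291.72) + (-149.6) + 291.2
= 627.464.

Var[X] = 627.464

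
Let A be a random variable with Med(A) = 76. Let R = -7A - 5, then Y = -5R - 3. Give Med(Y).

Med(R) = (-7)·76 + (-5) = -537.
Med(Y) = (-5)·(-537) + (-3) = 2682.

Med(Y) = 2682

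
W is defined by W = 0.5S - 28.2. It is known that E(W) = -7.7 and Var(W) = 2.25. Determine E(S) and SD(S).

From W = 0.5S - 28.2: E(W) = a·E(S) + b, so E(S) = (E(W) − b)/a = (-7.7 − (-28.2))/0.5 = 41.
SD(W) = √2.25 = 1.5.
SD(W) = |a|·SD(S), so SD(S) = 1.5/|0.5| = 3.

E(S) = 41, SD(S) = 3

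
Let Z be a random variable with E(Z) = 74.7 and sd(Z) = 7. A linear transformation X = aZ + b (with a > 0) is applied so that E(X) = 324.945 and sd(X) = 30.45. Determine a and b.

a = 4.35, b = 0

sd(X) = a·sd(Z) (a > 0), so a = 30.45/7 = 4.35.
E(X) = a·E(Z) + b, so b = 324.945 − 4.35·74.7 = 0.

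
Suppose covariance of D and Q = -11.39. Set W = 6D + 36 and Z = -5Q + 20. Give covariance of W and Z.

covariance of W and Z = a·c·covariance of D and Q = 6·(-5)·(-11.39) = 341.7. Additive constants drop out.

covariance of W and Z = 341.7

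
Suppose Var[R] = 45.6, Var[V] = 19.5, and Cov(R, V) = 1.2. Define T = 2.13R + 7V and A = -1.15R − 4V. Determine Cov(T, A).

By bilinearity, Cov(T, A) = ac·Var[R] + bd·Var[V] + (ad+bc)·Cov(R, V), with a=2.13, b=7, c=-1.15, d=-4.
ac·Var[R] = 2.13·(-1.15)·45.6 = -111.6972
bd·Var[V] = 7·(-4)·19.5 = -546
(ad+bc)·Cov(R, V) = (-16.57)·1.2 = -19.884
Cov(T, A) = -111.6972 + (-546) + (-19.884) = -677.5812.

Cov(T, A) = -677.5812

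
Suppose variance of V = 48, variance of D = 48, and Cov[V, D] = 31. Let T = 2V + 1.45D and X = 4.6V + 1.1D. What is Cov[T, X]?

By bilinearity, Cov[T, X] = ac·variance of V + bd·variance of D + (ad+bc)·Cov[V, D], with a=2, b=1.45, c=4.6, d=1.1.
ac·variance of V = 2·4.6·48 = 441.6
bd·variance of D = 1.45·1.1·48 = 76.56
(ad+bc)·Cov[V, D] = (8.87)·31 = 274.97
Cov[T, X] = 441.6 + 76.56 + 274.97 = 793.13.

Cov[T, X] = 793.13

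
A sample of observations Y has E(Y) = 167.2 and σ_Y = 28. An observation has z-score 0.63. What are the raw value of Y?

Y = E(Y) + z·σ_Y = 167.2 + 0.63·28 = 184.84.

Y = 184.84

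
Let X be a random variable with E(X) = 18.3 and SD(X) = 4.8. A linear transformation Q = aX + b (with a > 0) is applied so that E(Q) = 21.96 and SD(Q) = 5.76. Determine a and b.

SD(Q) = a·SD(X) (a > 0), so a = 5.76/4.8 = 1.2.
E(Q) = a·E(X) + b, so b = 21.96 − 1.2·18.3 = 0.

a = 1.2, b = 0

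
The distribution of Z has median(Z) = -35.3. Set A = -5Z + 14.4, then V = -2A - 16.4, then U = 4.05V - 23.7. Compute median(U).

median(U) = -1636.41

median(A) = (-5)·(-35.3) + 14.4 = 190.9.
median(V) = (-2)·190.9 + (-16.4) = -398.2.
median(U) = 4.05·(-398.2) + (-23.7) = -1636.41.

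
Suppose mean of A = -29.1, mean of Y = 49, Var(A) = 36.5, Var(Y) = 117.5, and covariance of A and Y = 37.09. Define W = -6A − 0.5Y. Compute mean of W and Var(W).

mean of W = 150.1, Var(W) = 1565.915

mean of W = (-6)·mean of A + (-0.5)·mean of Y = (-6)·(-29.1) + (-0.5)·49 = 150.1.
Var(W) = a²·Var(A) + b²·Var(Y) + 2ab·covariance of A and Y with a = -6, b = -0.5.
= (-6)²·36.5 + (-0.5)²·117.5 + 2·(-6)·(-0.5)·37.09
= 1314 + 29.375 + 222.54 = 1565.915.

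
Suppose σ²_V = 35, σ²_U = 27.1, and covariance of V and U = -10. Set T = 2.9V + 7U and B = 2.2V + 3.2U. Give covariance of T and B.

By bilinearity, covariance of T and B = ac·σ²_V + bd·σ²_U + (ad+bc)·covariance of V and U, with a=2.9, b=7, c=2.2, d=3.2.
ac·σ²_V = 2.9·2.2·35 = 223.3
bd·σ²_U = 7·3.2·27.1 = 607.04
(ad+bc)·covariance of V and U = (24.68)·(-10) = -246.8
covariance of T and B = 223.3 + 607.04 + (-246.8) = 583.54.

covariance of T and B = 583.54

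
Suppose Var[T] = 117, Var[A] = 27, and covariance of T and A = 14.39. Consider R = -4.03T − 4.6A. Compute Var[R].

Var[R] = 3005.02894

Var[R] = a²·Var[T] + b²·Var[A] + 2ab·covariance of T and A with a = -4.03, b = -4.6.
= (-4.03)²·117 + (-4.6)²·27 + 2·(-4.03)·(-4.6)·14.39
= 1900.1853 + 571.32 + 533.52364 = 3005.02894.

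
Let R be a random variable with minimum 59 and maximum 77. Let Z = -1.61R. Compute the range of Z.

Range of R = 77 − 59 = 18.
Range(Z) = |a|·Range(R) = |-1.61|·18 = 28.98.

Range(Z) = 28.98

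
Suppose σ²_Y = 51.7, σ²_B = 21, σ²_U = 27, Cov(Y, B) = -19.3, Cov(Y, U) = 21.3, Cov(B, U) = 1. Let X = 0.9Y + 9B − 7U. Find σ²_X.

σ²_X = a²·σ²_Y + b²·σ²_B + c²·σ²_U + 2ab·Cov(Y, B) + 2ac·Cov(Y, U) + 2bc·Cov(B, U), with a = 0.9, b = 9, c = -7.
= 41.877 + 1701 + 1323 + (-312.66) + (-268.38) + (-126)
= 2358.837.

σ²_X = 2358.837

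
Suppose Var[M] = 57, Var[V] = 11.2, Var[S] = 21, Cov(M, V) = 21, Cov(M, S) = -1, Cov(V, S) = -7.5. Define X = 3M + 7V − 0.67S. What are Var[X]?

Var[X] = a²·Var[M] + b²·Var[V] + c²·Var[S] + 2ab·Cov(M, V) + 2ac·Cov(M, S) + 2bc·Cov(V, S), with a = 3, b = 7, c = -0.67.
= 513 + 548.8 + 9.4269 + 882 + 4.02 + 70.35
= 2027.5969.

Var[X] = 2027.5969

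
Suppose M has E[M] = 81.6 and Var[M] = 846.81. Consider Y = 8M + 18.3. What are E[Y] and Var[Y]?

Y = 8M + 18.3 is linear with a = 8, b = 18.3.
E[Y] = a·E[M] + b = 8·81.6 + 18.3 = 671.1.
Var[Y] = a²·Var[M] = 8²·846.81 = 54195.84 (the additive constant 18.3 does not affect variance).

E[Y] = 671.1, Var[Y] = 54195.84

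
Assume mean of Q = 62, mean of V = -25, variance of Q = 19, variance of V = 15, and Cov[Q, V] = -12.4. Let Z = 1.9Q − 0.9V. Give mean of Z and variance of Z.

mean of Z = 140.3, variance of Z = 123.148

mean of Z = 1.9·mean of Q + (-0.9)·mean of V = 1.9·62 + (-0.9)·(-25) = 140.3.
variance of Z = a²·variance of Q + b²·variance of V + 2ab·Cov[Q, V] with a = 1.9, b = -0.9.
= 1.9²·19 + (-0.9)²·15 + 2·1.9·(-0.9)·(-12.4)
= 68.59 + 12.15 + 42.408 = 123.148.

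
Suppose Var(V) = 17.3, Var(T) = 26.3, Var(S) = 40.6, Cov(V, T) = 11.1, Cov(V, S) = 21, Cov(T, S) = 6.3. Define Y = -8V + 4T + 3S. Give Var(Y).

Var(Y) = 326.2

Var(Y) = a²·Var(V) + b²·Var(T) + c²·Var(S) + 2ab·Cov(V, T) + 2ac·Cov(V, S) + 2bc·Cov(T, S), with a = -8, b = 4, c = 3.
= 1107.2 + 420.8 + 365.4 + (-710.4) + (-1008) + 151.2
= 326.2.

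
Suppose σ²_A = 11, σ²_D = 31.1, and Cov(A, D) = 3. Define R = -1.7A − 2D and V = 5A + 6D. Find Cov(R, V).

By bilinearity, Cov(R, V) = ac·σ²_A + bd·σ²_D + (ad+bc)·Cov(A, D), with a=-1.7, b=-2, c=5, d=6.
ac·σ²_A = (-1.7)·5·11 = -93.5
bd·σ²_D = (-2)·6·31.1 = -373.2
(ad+bc)·Cov(A, D) = (-20.2)·3 = -60.6
Cov(R, V) = -93.5 + (-373.2) + (-60.6) = -527.3.

Cov(R, V) = -527.3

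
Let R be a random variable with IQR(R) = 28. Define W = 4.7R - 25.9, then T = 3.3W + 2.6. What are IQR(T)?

IQR(W) = |4.7|·28 = 131.6.
IQR(T) = |3.3|·131.6 = 434.28.

IQR(T) = 434.28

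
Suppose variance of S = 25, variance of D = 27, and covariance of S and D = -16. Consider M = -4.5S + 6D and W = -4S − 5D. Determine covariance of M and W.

By bilinearity, covariance of M and W = ac·variance of S + bd·variance of D + (ad+bc)·covariance of S and D, with a=-4.5, b=6, c=-4, d=-5.
ac·variance of S = (-4.5)·(-4)·25 = 450
bd·variance of D = 6·(-5)·27 = -810
(ad+bc)·covariance of S and D = (-1.5)·(-16) = 24
covariance of M and W = 450 + (-810) + 24 = -336.

covariance of M and W = -336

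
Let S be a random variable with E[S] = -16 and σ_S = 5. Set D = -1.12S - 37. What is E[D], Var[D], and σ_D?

D = -1.12S - 37 is linear with a = -1.12, b = -37.
E[D] = a·E[S] + b = (-1.12)·(-16) + (-37) = -19.08.
Var[S] = 5² = 25.
Var[D] = a²·Var[S] = (-1.12)²·25 = 31.36 (the additive constant -37 does not affect variance).
σ_D = |a|·σ_S = |-1.12|·5 = 5.6.

E[D] = -19.08, Var[D] = 31.36, σ_D = 5.6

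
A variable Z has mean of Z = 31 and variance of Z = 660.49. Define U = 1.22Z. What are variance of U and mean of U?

U = 1.22Z is linear with a = 1.22, b = 0.
variance of U = a²·variance of Z = 1.22²·660.49 = 983.073316.
mean of U = a·mean of Z + b = 1.22·31 = 37.82.

variance of U = 983.073316, mean of U = 37.82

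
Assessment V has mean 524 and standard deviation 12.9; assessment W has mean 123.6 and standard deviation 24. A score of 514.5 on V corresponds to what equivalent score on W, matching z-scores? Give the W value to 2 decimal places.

W = 105.93

z = (514.5 − 524)/12.9 ≈ -0.7364.
W = 123.6 + z·24 = 123.6 + (514.5 − 524)·24/12.9 ≈ 105.93.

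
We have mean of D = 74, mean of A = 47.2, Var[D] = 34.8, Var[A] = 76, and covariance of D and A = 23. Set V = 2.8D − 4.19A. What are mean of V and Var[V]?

mean of V = 9.432, Var[V] = 1067.4236

mean of V = 2.8·mean of D + (-4.19)·mean of A = 2.8·74 + (-4.19)·47.2 = 9.432.
Var[V] = a²·Var[D] + b²·Var[A] + 2ab·covariance of D and A with a = 2.8, b = -4.19.
= 2.8²·34.8 + (-4.19)²·76 + 2·2.8·(-4.19)·23
= 272.832 + 1334.2636 + (-539.672) = 1067.4236.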